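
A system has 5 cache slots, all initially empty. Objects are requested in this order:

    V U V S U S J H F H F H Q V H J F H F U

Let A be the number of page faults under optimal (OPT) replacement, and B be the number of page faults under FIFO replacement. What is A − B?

Under OPT: F F . F . . F F F . . . F . . . . . . F → 8 faults.
Under FIFO: F F . F . . F F F . . . F F . . . . . F → 9 faults.
A − B = 8 − 9 = -1.

-1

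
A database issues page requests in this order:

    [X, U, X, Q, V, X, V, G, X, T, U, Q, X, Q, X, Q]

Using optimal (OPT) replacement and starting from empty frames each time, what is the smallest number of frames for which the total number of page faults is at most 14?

2

f=1: 16 faults
f=2: 8 faults
f=3: 7 faults
f=4: 6 faults
f=5: 6 faults
f=6: 6 faults
Smallest f with faults ≤ 14 is 2.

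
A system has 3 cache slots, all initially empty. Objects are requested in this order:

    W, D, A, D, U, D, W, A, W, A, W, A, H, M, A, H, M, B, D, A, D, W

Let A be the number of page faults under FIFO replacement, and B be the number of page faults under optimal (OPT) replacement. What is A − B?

Under FIFO: F F F . F . F . . . . . F F F . . F F . . F → 11 faults.
Under OPT: F F F . F . . F . . . . F F . . . F F . . F → 10 faults.
A − B = 11 − 10 = 1.

1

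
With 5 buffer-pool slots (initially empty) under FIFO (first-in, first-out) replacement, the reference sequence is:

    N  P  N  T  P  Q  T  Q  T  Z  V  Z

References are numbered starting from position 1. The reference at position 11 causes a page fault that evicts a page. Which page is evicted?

pos 1: N -> fault, frames (N)
pos 2: P -> fault, frames (N P)
pos 3: N -> hit
pos 4: T -> fault, frames (N P T)
pos 5: P -> hit
pos 6: Q -> fault, frames (N P T Q)
pos 7: T -> hit
pos 8: Q -> hit
pos 9: T -> hit
pos 10: Z -> fault, frames (N P T Q Z)
pos 11: V -> fault, evict N, frames (P T Q Z V)
At position 11, page N is evicted.

N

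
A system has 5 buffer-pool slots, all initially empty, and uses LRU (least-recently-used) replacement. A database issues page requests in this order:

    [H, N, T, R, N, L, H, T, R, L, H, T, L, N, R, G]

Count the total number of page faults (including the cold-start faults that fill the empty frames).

6

H → miss, frames [H]
N → miss, frames [H, N]
T → miss, frames [H, N, T]
R → miss, frames [H, N, T, R]
N → hit
L → miss, frames [H, T, R, N, L]
H → hit
T → hit
R → hit
L → hit
H → hit
T → hit
L → hit
N → hit
R → hit
G → miss, evict H, frames [T, L, N, R, G]
Page faults: 6.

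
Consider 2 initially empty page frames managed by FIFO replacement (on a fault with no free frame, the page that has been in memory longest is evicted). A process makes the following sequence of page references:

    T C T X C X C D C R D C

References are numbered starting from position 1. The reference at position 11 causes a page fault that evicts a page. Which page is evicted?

C

pos 1: T -> fault, frames {T}
pos 2: C -> fault, frames {T,C}
pos 3: T -> hit
pos 4: X -> fault, evict T, frames {C,X}
pos 5: C -> hit
pos 6: X -> hit
pos 7: C -> hit
pos 8: D -> fault, evict C, frames {X,D}
pos 9: C -> fault, evict X, frames {D,C}
pos 10: R -> fault, evict D, frames {C,R}
pos 11: D -> fault, evict C, frames {R,D}
At position 11, page C is evicted.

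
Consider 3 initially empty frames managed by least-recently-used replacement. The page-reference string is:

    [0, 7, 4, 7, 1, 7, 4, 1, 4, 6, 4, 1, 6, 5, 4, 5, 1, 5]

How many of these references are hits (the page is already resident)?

0 → fault, frames [0]
7 → fault, frames [0, 7]
4 → fault, frames [0, 7, 4]
7 → hit
1 → fault, evict 0, frames [4, 7, 1]
7 → hit
4 → hit
1 → hit
4 → hit
6 → fault, evict 7, frames [1, 4, 6]
4 → hit
1 → hit
6 → hit
5 → fault, evict 4, frames [1, 6, 5]
4 → fault, evict 1, frames [6, 5, 4]
5 → hit
1 → fault, evict 6, frames [4, 5, 1]
5 → hit
Hits: 10.

10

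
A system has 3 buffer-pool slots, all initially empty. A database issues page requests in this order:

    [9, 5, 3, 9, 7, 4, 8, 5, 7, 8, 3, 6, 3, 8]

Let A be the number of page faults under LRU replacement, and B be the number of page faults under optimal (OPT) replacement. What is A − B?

2

Under LRU: F F F . F F F F F . F F . . → 10 faults.
Under OPT: F F F . F F F . . . F F . . → 8 faults.
A − B = 10 − 8 = 2.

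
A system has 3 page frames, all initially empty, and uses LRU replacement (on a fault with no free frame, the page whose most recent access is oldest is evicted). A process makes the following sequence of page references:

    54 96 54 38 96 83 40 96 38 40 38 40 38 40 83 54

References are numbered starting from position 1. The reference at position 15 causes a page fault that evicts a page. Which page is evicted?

96

pos 1: 54 -> miss, frames (54)
pos 2: 96 -> miss, frames (54 96)
pos 3: 54 -> hit
pos 4: 38 -> miss, frames (96 54 38)
pos 5: 96 -> hit
pos 6: 83 -> miss, evict 54, frames (38 96 83)
pos 7: 40 -> miss, evict 38, frames (96 83 40)
pos 8: 96 -> hit
pos 9: 38 -> miss, evict 83, frames (40 96 38)
pos 10: 40 -> hit
pos 11: 38 -> hit
pos 12: 40 -> hit
pos 13: 38 -> hit
pos 14: 40 -> hit
pos 15: 83 -> miss, evict 96, frames (38 40 83)
At position 15, page 96 is evicted.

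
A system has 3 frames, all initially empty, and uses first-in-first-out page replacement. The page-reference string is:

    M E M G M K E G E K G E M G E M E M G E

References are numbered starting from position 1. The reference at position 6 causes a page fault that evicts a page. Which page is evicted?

M

pos 1: M → fault, frames {M}
pos 2: E → fault, frames {M,E}
pos 3: M → hit
pos 4: G → fault, frames {M,E,G}
pos 5: M → hit
pos 6: K → fault, evict M, frames {E,G,K}
At position 6, page M is evicted.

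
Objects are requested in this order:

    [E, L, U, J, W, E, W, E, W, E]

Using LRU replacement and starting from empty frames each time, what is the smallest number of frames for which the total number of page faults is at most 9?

f=1: 10 faults
f=2: 6 faults
f=3: 6 faults
f=4: 6 faults
f=5: 5 faults
Smallest f with faults ≤ 9 is 2.

2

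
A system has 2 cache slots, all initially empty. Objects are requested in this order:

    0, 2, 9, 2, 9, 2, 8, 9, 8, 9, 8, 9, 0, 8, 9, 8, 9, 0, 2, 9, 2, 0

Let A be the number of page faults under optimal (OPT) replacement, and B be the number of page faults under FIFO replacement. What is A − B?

-2

Under OPT: F F F . . . F . . . . . F . F . . F F . . F → 9 faults.
Under FIFO: F F F . . . F . . . . . F . F F . F F F . F → 11 faults.
A − B = 9 − 11 = -2.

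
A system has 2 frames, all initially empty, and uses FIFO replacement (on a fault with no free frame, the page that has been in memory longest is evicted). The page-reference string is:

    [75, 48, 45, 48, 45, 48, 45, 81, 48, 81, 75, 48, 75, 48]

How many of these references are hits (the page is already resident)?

75: miss, frames {75}
48: miss, frames {75,48}
45: miss, evict 75, frames {48,45}
48: hit
45: hit
48: hit
45: hit
81: miss, evict 48, frames {45,81}
48: miss, evict 45, frames {81,48}
81: hit
75: miss, evict 81, frames {48,75}
48: hit
75: hit
48: hit
Hits: 8.

8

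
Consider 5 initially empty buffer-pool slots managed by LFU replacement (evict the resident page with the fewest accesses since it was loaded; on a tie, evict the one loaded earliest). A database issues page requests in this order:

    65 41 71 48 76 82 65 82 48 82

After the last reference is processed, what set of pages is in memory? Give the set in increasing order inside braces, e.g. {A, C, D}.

65: fault, frames {65}
41: fault, frames {65,41}
71: fault, frames {65,41,71}
48: fault, frames {65,41,71,48}
76: fault, frames {65,41,71,48,76}
82: fault, evict 65, frames {41,71,48,76,82}
65: fault, evict 41, frames {71,48,76,82,65}
82: hit
48: hit
82: hit

{48, 65, 71, 76, 82}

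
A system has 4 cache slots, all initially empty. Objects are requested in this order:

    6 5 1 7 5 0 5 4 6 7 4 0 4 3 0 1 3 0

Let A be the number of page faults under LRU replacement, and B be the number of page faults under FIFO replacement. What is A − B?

Under LRU: F F F F . F . F F F . F . F . F . . → 11 faults.
Under FIFO: F F F F . F . F F . . . . F . F . F → 10 faults.
A − B = 11 − 10 = 1.

1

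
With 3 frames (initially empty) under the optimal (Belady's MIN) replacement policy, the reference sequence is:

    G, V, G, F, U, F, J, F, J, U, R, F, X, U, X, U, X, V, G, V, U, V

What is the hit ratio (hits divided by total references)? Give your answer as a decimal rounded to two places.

0.59

G -> miss, frames [G]
V -> miss, frames [G, V]
G -> hit
F -> miss, frames [G, V, F]
U -> miss, evict G, frames [V, F, U]
F -> hit
J -> miss, evict V, frames [F, U, J]
F -> hit
J -> hit
U -> hit
R -> miss, evict J, frames [F, U, R]
F -> hit
X -> miss, evict R, frames [F, U, X]
U -> hit
X -> hit
U -> hit
X -> hit
V -> miss, evict X, frames [F, U, V]
G -> miss, evict F, frames [U, V, G]
V -> hit
U -> hit
V -> hit
Hits: 13 of 22 references → 13/22 = 0.5909.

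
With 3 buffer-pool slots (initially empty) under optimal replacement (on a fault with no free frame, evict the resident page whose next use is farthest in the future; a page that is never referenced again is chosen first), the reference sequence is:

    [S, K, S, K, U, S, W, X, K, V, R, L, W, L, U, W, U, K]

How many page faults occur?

S: miss, frames [S]
K: miss, frames [S, K]
S: hit
K: hit
U: miss, frames [S, K, U]
S: hit
W: miss, evict S, frames [K, U, W]
X: miss, evict U, frames [K, W, X]
K: hit
V: miss, evict X, frames [K, W, V]
R: miss, evict V, frames [K, W, R]
L: miss, evict R, frames [K, W, L]
W: hit
L: hit
U: miss, evict L, frames [K, W, U]
W: hit
U: hit
K: hit
Page faults: 9.

9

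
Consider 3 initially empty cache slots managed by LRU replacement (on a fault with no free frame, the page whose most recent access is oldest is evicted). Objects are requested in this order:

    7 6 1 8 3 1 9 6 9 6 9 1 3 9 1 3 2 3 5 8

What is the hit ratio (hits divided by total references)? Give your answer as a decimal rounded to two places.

7: fault, frames (7)
6: fault, frames (7 6)
1: fault, frames (7 6 1)
8: fault, evict 7, frames (6 1 8)
3: fault, evict 6, frames (1 8 3)
1: hit
9: fault, evict 8, frames (3 1 9)
6: fault, evict 3, frames (1 9 6)
9: hit
6: hit
9: hit
1: hit
3: fault, evict 6, frames (9 1 3)
9: hit
1: hit
3: hit
2: fault, evict 9, frames (1 3 2)
3: hit
5: fault, evict 1, frames (2 3 5)
8: fault, evict 2, frames (3 5 8)
Hits: 9 of 20 references → 9/20 = 0.4500.

0.45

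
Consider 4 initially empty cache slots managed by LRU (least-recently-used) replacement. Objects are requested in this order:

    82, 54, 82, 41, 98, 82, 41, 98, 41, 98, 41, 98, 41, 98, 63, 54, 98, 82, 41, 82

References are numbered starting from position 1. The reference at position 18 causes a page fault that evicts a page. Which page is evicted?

pos 1: 82 → fault, frames (82)
pos 2: 54 → fault, frames (82 54)
pos 3: 82 → hit
pos 4: 41 → fault, frames (54 82 41)
pos 5: 98 → fault, frames (54 82 41 98)
pos 6: 82 → hit
pos 7: 41 → hit
pos 8: 98 → hit
pos 9: 41 → hit
pos 10: 98 → hit
pos 11: 41 → hit
pos 12: 98 → hit
pos 13: 41 → hit
pos 14: 98 → hit
pos 15: 63 → fault, evict 54, frames (82 41 98 63)
pos 16: 54 → fault, evict 82, frames (41 98 63 54)
pos 17: 98 → hit
pos 18: 82 → fault, evict 41, frames (63 54 98 82)
At position 18, page 41 is evicted.

41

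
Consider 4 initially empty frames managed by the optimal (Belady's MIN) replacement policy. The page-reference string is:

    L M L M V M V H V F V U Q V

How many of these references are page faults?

7

L → miss, frames [L]
M → miss, frames [L, M]
L → hit
M → hit
V → miss, frames [L, M, V]
M → hit
V → hit
H → miss, frames [L, M, V, H]
V → hit
F → miss, evict H, frames [L, M, V, F]
V → hit
U → miss, evict F, frames [L, M, V, U]
Q → miss, evict U, frames [L, M, V, Q]
V → hit
Page faults: 7.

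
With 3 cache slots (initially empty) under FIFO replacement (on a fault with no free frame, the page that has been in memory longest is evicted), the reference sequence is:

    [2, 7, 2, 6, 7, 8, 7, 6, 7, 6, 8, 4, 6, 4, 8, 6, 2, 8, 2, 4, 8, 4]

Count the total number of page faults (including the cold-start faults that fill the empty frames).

6

2: fault, frames {2}
7: fault, frames {2,7}
2: hit
6: fault, frames {2,7,6}
7: hit
8: fault, evict 2, frames {7,6,8}
7: hit
6: hit
7: hit
6: hit
8: hit
4: fault, evict 7, frames {6,8,4}
6: hit
4: hit
8: hit
6: hit
2: fault, evict 6, frames {8,4,2}
8: hit
2: hit
4: hit
8: hit
4: hit
Page faults: 6.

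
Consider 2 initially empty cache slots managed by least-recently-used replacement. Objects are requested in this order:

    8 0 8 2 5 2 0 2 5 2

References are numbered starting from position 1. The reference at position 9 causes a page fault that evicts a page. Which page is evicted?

pos 1: 8 -> miss, frames {8}
pos 2: 0 -> miss, frames {8,0}
pos 3: 8 -> hit
pos 4: 2 -> miss, evict 0, frames {8,2}
pos 5: 5 -> miss, evict 8, frames {2,5}
pos 6: 2 -> hit
pos 7: 0 -> miss, evict 5, frames {2,0}
pos 8: 2 -> hit
pos 9: 5 -> miss, evict 0, frames {2,5}
At position 9, page 0 is evicted.

0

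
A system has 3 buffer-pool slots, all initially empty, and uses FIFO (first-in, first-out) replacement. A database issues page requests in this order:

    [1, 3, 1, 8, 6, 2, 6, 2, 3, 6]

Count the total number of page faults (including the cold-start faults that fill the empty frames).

6

1: miss, frames {1}
3: miss, frames {1,3}
1: hit
8: miss, frames {1,3,8}
6: miss, evict 1, frames {3,8,6}
2: miss, evict 3, frames {8,6,2}
6: hit
2: hit
3: miss, evict 8, frames {6,2,3}
6: hit
Page faults: 6.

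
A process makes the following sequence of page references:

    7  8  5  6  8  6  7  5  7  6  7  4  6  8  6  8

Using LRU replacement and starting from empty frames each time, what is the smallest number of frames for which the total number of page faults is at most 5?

5

f=1: 16 faults
f=2: 11 faults
f=3: 8 faults
f=4: 6 faults
f=5: 5 faults
Smallest f with faults ≤ 5 is 5.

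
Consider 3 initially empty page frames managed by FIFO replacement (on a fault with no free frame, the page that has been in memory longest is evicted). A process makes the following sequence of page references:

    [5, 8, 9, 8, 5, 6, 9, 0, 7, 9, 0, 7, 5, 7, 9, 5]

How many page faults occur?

5 -> fault, frames [5]
8 -> fault, frames [5, 8]
9 -> fault, frames [5, 8, 9]
8 -> hit
5 -> hit
6 -> fault, evict 5, frames [8, 9, 6]
9 -> hit
0 -> fault, evict 8, frames [9, 6, 0]
7 -> fault, evict 9, frames [6, 0, 7]
9 -> fault, evict 6, frames [0, 7, 9]
0 -> hit
7 -> hit
5 -> fault, evict 0, frames [7, 9, 5]
7 -> hit
9 -> hit
5 -> hit
Page faults: 8.

8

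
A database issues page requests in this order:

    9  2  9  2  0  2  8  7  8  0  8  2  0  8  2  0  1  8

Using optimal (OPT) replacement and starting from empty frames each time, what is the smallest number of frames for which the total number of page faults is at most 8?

f=1: 18 faults
f=2: 10 faults
f=3: 7 faults
f=4: 6 faults
f=5: 6 faults
f=6: 6 faults
Smallest f with faults ≤ 8 is 3.

3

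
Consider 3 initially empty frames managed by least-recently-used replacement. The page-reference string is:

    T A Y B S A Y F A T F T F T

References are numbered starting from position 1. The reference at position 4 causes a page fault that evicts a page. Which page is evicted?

T

pos 1: T → miss, frames {T}
pos 2: A → miss, frames {T,A}
pos 3: Y → miss, frames {T,A,Y}
pos 4: B → miss, evict T, frames {A,Y,B}
At position 4, page T is evicted.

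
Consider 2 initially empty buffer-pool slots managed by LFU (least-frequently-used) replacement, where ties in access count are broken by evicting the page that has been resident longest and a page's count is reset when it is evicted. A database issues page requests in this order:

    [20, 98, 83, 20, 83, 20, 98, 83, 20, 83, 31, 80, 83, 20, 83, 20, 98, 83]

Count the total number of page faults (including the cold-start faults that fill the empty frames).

20: miss, frames [20]
98: miss, frames [20, 98]
83: miss, evict 20, frames [98, 83]
20: miss, evict 98, frames [83, 20]
83: hit
20: hit
98: miss, evict 83, frames [20, 98]
83: miss, evict 98, frames [20, 83]
20: hit
83: hit
31: miss, evict 83, frames [20, 31]
80: miss, evict 31, frames [20, 80]
83: miss, evict 80, frames [20, 83]
20: hit
83: hit
20: hit
98: miss, evict 83, frames [20, 98]
83: miss, evict 98, frames [20, 83]
Page faults: 11.

11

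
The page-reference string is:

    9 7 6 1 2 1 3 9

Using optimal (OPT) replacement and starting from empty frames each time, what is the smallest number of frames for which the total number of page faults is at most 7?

f=1: 8 faults
f=2: 7 faults
f=3: 6 faults
f=4: 6 faults
f=5: 6 faults
f=6: 6 faults
Smallest f with faults ≤ 7 is 2.

2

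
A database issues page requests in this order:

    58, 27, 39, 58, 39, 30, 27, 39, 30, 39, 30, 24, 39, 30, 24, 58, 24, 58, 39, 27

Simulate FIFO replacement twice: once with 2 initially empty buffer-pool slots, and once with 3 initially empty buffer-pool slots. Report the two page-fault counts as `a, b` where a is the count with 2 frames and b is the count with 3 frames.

15, 8

2 frames: F F F F . F F F F . . F F F F F . . F F → 15 faults.
3 frames: F F F . . F . . . . . F . . . F . . F F → 8 faults.
8 < 15: adding a frame reduced faults, as is typical.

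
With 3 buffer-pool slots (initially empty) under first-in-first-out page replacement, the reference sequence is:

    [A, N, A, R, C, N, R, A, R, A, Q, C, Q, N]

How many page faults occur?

7

A → miss, frames [A]
N → miss, frames [A, N]
A → hit
R → miss, frames [A, N, R]
C → miss, evict A, frames [N, R, C]
N → hit
R → hit
A → miss, evict N, frames [R, C, A]
R → hit
A → hit
Q → miss, evict R, frames [C, A, Q]
C → hit
Q → hit
N → miss, evict C, frames [A, Q, N]
Page faults: 7.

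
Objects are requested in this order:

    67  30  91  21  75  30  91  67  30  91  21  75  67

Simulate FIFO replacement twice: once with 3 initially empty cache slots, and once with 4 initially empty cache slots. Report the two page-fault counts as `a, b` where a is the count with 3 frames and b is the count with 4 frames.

3 frames: F F F F F F F F . . F F . → 10 faults.
4 frames: F F F F F . . F F F F F F → 11 faults.
11 > 10: adding a frame increased faults — Belady's anomaly.

10, 11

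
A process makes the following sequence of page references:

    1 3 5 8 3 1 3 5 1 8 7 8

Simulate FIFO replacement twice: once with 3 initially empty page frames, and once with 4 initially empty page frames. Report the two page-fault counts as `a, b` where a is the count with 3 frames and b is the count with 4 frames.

9, 5

3 frames: F F F F . F F F . F F . → 9 faults.
4 frames: F F F F . . . . . . F . → 5 faults.
5 < 9: adding a frame reduced faults, as is typical.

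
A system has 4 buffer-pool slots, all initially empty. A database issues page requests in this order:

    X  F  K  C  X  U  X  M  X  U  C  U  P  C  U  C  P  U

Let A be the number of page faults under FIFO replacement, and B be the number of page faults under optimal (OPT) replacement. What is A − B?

Under FIFO: F F F F . F F F . . . . F F F . . . → 10 faults.
Under OPT: F F F F . F . F . . . . F . . . . . → 7 faults.
A − B = 10 − 7 = 3.

3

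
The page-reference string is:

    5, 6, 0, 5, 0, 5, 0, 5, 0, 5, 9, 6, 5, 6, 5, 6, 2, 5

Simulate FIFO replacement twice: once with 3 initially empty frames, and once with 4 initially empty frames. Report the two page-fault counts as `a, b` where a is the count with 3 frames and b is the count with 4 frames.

3 frames: F F F . . . . . . . F . F F . . F . → 7 faults.
4 frames: F F F . . . . . . . F . . . . . F F → 6 faults.
6 < 7: adding a frame reduced faults, as is typical.

7, 6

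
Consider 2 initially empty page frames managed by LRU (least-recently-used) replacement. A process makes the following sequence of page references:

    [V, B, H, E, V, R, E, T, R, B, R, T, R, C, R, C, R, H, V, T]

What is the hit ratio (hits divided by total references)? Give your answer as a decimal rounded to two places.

0.25

V → miss, frames {V}
B → miss, frames {V,B}
H → miss, evict V, frames {B,H}
E → miss, evict B, frames {H,E}
V → miss, evict H, frames {E,V}
R → miss, evict E, frames {V,R}
E → miss, evict V, frames {R,E}
T → miss, evict R, frames {E,T}
R → miss, evict E, frames {T,R}
B → miss, evict T, frames {R,B}
R → hit
T → miss, evict B, frames {R,T}
R → hit
C → miss, evict T, frames {R,C}
R → hit
C → hit
R → hit
H → miss, evict C, frames {R,H}
V → miss, evict R, frames {H,V}
T → miss, evict H, frames {V,T}
Hits: 5 of 20 references → 5/20 = 0.2500.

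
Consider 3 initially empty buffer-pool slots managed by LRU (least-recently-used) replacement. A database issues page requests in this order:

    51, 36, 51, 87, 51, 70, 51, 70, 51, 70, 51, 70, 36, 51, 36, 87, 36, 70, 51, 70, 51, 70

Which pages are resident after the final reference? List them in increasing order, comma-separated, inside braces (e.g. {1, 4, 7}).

{36, 51, 70}

51: miss, frames [51]
36: miss, frames [51, 36]
51: hit
87: miss, frames [36, 51, 87]
51: hit
70: miss, evict 36, frames [87, 51, 70]
51: hit
70: hit
51: hit
70: hit
51: hit
70: hit
36: miss, evict 87, frames [51, 70, 36]
51: hit
36: hit
87: miss, evict 70, frames [51, 36, 87]
36: hit
70: miss, evict 51, frames [87, 36, 70]
51: miss, evict 87, frames [36, 70, 51]
70: hit
51: hit
70: hit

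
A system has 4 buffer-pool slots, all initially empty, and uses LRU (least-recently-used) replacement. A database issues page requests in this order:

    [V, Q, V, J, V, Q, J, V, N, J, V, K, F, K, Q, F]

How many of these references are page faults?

7

V -> fault, frames (V)
Q -> fault, frames (V Q)
V -> hit
J -> fault, frames (Q V J)
V -> hit
Q -> hit
J -> hit
V -> hit
N -> fault, frames (Q J V N)
J -> hit
V -> hit
K -> fault, evict Q, frames (N J V K)
F -> fault, evict N, frames (J V K F)
K -> hit
Q -> fault, evict J, frames (V F K Q)
F -> hit
Page faults: 7.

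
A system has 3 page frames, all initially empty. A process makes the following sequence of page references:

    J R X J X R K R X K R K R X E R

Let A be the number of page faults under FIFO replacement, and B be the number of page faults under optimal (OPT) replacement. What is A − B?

1

Under FIFO: F F F . . . F . . . . . . . F F → 6 faults.
Under OPT: F F F . . . F . . . . . . . F . → 5 faults.
A − B = 6 − 5 = 1.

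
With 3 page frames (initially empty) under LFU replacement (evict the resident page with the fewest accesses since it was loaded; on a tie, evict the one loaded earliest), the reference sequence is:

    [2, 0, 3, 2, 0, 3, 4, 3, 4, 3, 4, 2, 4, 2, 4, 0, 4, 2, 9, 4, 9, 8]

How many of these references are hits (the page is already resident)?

13

2 → fault, frames {2}
0 → fault, frames {2,0}
3 → fault, frames {2,0,3}
2 → hit
0 → hit
3 → hit
4 → fault, evict 2, frames {0,3,4}
3 → hit
4 → hit
3 → hit
4 → hit
2 → fault, evict 0, frames {3,4,2}
4 → hit
2 → hit
4 → hit
0 → fault, evict 2, frames {3,4,0}
4 → hit
2 → fault, evict 0, frames {3,4,2}
9 → fault, evict 2, frames {3,4,9}
4 → hit
9 → hit
8 → fault, evict 9, frames {3,4,8}
Hits: 13.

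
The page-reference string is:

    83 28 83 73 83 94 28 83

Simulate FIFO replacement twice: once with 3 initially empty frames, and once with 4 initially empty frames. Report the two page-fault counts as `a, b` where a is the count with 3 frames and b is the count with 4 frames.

3 frames: F F . F . F . F → 5 faults.
4 frames: F F . F . F . . → 4 faults.
4 < 5: adding a frame reduced faults, as is typical.

5, 4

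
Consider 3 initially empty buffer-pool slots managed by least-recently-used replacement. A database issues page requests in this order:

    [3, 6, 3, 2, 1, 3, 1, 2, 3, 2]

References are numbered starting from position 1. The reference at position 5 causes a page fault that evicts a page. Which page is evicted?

6

pos 1: 3 → fault, frames (3)
pos 2: 6 → fault, frames (3 6)
pos 3: 3 → hit
pos 4: 2 → fault, frames (6 3 2)
pos 5: 1 → fault, evict 6, frames (3 2 1)
At position 5, page 6 is evicted.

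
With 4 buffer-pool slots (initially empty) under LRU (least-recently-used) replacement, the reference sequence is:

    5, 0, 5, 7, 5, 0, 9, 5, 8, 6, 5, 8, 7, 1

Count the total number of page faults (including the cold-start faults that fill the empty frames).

5 → miss, frames (5)
0 → miss, frames (5 0)
5 → hit
7 → miss, frames (0 5 7)
5 → hit
0 → hit
9 → miss, frames (7 5 0 9)
5 → hit
8 → miss, evict 7, frames (0 9 5 8)
6 → miss, evict 0, frames (9 5 8 6)
5 → hit
8 → hit
7 → miss, evict 9, frames (6 5 8 7)
1 → miss, evict 6, frames (5 8 7 1)
Page faults: 8.

8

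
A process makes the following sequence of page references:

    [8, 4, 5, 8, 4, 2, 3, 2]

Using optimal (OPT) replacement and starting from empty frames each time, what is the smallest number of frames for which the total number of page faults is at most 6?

f=1: 8 faults
f=2: 6 faults
f=3: 5 faults
f=4: 5 faults
f=5: 5 faults
Smallest f with faults ≤ 6 is 2.

2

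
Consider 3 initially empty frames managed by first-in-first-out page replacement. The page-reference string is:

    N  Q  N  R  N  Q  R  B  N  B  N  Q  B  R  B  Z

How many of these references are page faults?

9

N: miss, frames (N)
Q: miss, frames (N Q)
N: hit
R: miss, frames (N Q R)
N: hit
Q: hit
R: hit
B: miss, evict N, frames (Q R B)
N: miss, evict Q, frames (R B N)
B: hit
N: hit
Q: miss, evict R, frames (B N Q)
B: hit
R: miss, evict B, frames (N Q R)
B: miss, evict N, frames (Q R B)
Z: miss, evict Q, frames (R B Z)
Page faults: 9.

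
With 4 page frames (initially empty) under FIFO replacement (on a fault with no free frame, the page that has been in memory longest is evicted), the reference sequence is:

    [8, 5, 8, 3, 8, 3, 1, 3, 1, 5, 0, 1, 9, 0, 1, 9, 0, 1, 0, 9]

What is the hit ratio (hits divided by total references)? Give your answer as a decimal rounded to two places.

0.70

8 -> miss, frames {8}
5 -> miss, frames {8,5}
8 -> hit
3 -> miss, frames {8,5,3}
8 -> hit
3 -> hit
1 -> miss, frames {8,5,3,1}
3 -> hit
1 -> hit
5 -> hit
0 -> miss, evict 8, frames {5,3,1,0}
1 -> hit
9 -> miss, evict 5, frames {3,1,0,9}
0 -> hit
1 -> hit
9 -> hit
0 -> hit
1 -> hit
0 -> hit
9 -> hit
Hits: 14 of 20 references → 14/20 = 0.7000.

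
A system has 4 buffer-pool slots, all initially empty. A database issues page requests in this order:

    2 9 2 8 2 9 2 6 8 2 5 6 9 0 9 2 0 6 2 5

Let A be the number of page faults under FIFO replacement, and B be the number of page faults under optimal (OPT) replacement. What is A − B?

Under FIFO: F F . F . . . F . . F . . F F F . F . F → 10 faults.
Under OPT: F F . F . . . F . . F . . F . . . . . F → 7 faults.
A − B = 10 − 7 = 3.

3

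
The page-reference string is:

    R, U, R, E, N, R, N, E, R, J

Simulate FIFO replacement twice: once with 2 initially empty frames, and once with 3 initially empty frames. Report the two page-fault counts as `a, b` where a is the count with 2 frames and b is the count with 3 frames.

7, 6

2 frames: F F . F F F . F . F → 7 faults.
3 frames: F F . F F F . . . F → 6 faults.
6 < 7: adding a frame reduced faults, as is typical.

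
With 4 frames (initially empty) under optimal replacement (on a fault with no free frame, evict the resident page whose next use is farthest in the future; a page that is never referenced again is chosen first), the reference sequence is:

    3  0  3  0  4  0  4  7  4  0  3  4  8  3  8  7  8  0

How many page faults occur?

3 -> fault, frames {3}
0 -> fault, frames {3,0}
3 -> hit
0 -> hit
4 -> fault, frames {3,0,4}
0 -> hit
4 -> hit
7 -> fault, frames {3,0,4,7}
4 -> hit
0 -> hit
3 -> hit
4 -> hit
8 -> fault, evict 4, frames {3,0,7,8}
3 -> hit
8 -> hit
7 -> hit
8 -> hit
0 -> hit
Page faults: 5.

5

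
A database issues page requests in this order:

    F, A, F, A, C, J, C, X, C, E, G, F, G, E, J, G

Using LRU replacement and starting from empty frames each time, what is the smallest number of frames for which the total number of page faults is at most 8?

6

f=1: 16 faults
f=2: 11 faults
f=3: 9 faults
f=4: 9 faults
f=5: 9 faults
f=6: 8 faults
f=7: 7 faults
Smallest f with faults ≤ 8 is 6.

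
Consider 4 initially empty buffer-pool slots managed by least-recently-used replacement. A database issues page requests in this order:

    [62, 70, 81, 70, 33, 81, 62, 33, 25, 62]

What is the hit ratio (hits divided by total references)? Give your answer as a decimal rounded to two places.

62 -> fault, frames {62}
70 -> fault, frames {62,70}
81 -> fault, frames {62,70,81}
70 -> hit
33 -> fault, frames {62,81,70,33}
81 -> hit
62 -> hit
33 -> hit
25 -> fault, evict 70, frames {81,62,33,25}
62 -> hit
Hits: 5 of 10 references → 5/10 = 0.5000.

0.50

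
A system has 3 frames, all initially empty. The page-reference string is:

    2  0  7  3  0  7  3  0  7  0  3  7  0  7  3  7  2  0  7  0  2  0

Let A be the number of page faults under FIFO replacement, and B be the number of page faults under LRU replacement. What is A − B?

Under FIFO: F F F F . . . . . . . . . . . . F F F . . . → 7 faults.
Under LRU: F F F F . . . . . . . . . . . . F F . . . . → 6 faults.
A − B = 7 − 6 = 1.

1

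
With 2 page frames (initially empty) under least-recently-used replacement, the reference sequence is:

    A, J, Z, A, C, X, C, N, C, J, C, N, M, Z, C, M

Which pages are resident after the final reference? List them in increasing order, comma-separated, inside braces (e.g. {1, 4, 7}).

{C, M}

A -> miss, frames [A]
J -> miss, frames [A, J]
Z -> miss, evict A, frames [J, Z]
A -> miss, evict J, frames [Z, A]
C -> miss, evict Z, frames [A, C]
X -> miss, evict A, frames [C, X]
C -> hit
N -> miss, evict X, frames [C, N]
C -> hit
J -> miss, evict N, frames [C, J]
C -> hit
N -> miss, evict J, frames [C, N]
M -> miss, evict C, frames [N, M]
Z -> miss, evict N, frames [M, Z]
C -> miss, evict M, frames [Z, C]
M -> miss, evict Z, frames [C, M]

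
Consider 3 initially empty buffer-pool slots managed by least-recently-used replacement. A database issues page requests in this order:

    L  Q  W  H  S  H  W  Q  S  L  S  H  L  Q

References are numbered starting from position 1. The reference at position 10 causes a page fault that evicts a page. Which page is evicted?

W

pos 1: L: fault, frames (L)
pos 2: Q: fault, frames (L Q)
pos 3: W: fault, frames (L Q W)
pos 4: H: fault, evict L, frames (Q W H)
pos 5: S: fault, evict Q, frames (W H S)
pos 6: H: hit
pos 7: W: hit
pos 8: Q: fault, evict S, frames (H W Q)
pos 9: S: fault, evict H, frames (W Q S)
pos 10: L: fault, evict W, frames (Q S L)
At position 10, page W is evicted.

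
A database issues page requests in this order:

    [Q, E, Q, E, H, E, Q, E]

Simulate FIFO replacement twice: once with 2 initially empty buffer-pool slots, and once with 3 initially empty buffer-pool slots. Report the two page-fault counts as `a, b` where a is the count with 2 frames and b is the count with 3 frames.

2 frames: F F . . F . F F → 5 faults.
3 frames: F F . . F . . . → 3 faults.
3 < 5: adding a frame reduced faults, as is typical.

5, 3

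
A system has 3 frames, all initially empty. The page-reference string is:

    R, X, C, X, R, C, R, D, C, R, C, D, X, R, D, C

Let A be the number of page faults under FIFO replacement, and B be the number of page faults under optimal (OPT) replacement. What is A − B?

1

Under FIFO: F F F . . . . F . F . . F . . F → 7 faults.
Under OPT: F F F . . . . F . . . . F . . F → 6 faults.
A − B = 7 − 6 = 1.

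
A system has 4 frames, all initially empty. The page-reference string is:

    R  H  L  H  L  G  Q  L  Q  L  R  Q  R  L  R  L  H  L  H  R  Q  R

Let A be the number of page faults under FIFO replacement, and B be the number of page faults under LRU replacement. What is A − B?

1

Under FIFO: F F F . . F F . . . F . . . . . F F . . . . → 8 faults.
Under LRU: F F F . . F F . . . F . . . . . F . . . . . → 7 faults.
A − B = 8 − 7 = 1.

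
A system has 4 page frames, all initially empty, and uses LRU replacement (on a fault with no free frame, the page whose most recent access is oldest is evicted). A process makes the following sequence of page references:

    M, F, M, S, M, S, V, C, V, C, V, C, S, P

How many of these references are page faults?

6

M -> miss, frames {M}
F -> miss, frames {M,F}
M -> hit
S -> miss, frames {F,M,S}
M -> hit
S -> hit
V -> miss, frames {F,M,S,V}
C -> miss, evict F, frames {M,S,V,C}
V -> hit
C -> hit
V -> hit
C -> hit
S -> hit
P -> miss, evict M, frames {V,C,S,P}
Page faults: 6.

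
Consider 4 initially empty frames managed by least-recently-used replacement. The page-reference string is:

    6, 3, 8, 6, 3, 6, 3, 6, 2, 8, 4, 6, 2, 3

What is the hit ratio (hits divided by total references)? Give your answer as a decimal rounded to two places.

0.57

6 → fault, frames (6)
3 → fault, frames (6 3)
8 → fault, frames (6 3 8)
6 → hit
3 → hit
6 → hit
3 → hit
6 → hit
2 → fault, frames (8 3 6 2)
8 → hit
4 → fault, evict 3, frames (6 2 8 4)
6 → hit
2 → hit
3 → fault, evict 8, frames (4 6 2 3)
Hits: 8 of 14 references → 8/14 = 0.5714.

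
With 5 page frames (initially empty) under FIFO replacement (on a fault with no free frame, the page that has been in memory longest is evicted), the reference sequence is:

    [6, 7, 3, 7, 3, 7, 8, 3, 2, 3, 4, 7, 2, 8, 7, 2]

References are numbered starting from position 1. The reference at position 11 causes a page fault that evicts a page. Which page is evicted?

6

pos 1: 6 -> fault, frames (6)
pos 2: 7 -> fault, frames (6 7)
pos 3: 3 -> fault, frames (6 7 3)
pos 4: 7 -> hit
pos 5: 3 -> hit
pos 6: 7 -> hit
pos 7: 8 -> fault, frames (6 7 3 8)
pos 8: 3 -> hit
pos 9: 2 -> fault, frames (6 7 3 8 2)
pos 10: 3 -> hit
pos 11: 4 -> fault, evict 6, frames (7 3 8 2 4)
At position 11, page 6 is evicted.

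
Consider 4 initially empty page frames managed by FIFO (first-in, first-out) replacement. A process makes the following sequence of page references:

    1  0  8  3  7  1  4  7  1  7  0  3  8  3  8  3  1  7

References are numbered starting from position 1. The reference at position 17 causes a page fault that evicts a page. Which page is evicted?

4

pos 1: 1 → fault, frames [1]
pos 2: 0 → fault, frames [1, 0]
pos 3: 8 → fault, frames [1, 0, 8]
pos 4: 3 → fault, frames [1, 0, 8, 3]
pos 5: 7 → fault, evict 1, frames [0, 8, 3, 7]
pos 6: 1 → fault, evict 0, frames [8, 3, 7, 1]
pos 7: 4 → fault, evict 8, frames [3, 7, 1, 4]
pos 8: 7 → hit
pos 9: 1 → hit
pos 10: 7 → hit
pos 11: 0 → fault, evict 3, frames [7, 1, 4, 0]
pos 12: 3 → fault, evict 7, frames [1, 4, 0, 3]
pos 13: 8 → fault, evict 1, frames [4, 0, 3, 8]
pos 14: 3 → hit
pos 15: 8 → hit
pos 16: 3 → hit
pos 17: 1 → fault, evict 4, frames [0, 3, 8, 1]
At position 17, page 4 is evicted.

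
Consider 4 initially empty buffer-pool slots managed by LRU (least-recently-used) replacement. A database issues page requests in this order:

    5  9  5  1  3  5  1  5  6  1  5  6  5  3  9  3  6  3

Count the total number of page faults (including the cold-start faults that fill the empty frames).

6

5 -> miss, frames {5}
9 -> miss, frames {5,9}
5 -> hit
1 -> miss, frames {9,5,1}
3 -> miss, frames {9,5,1,3}
5 -> hit
1 -> hit
5 -> hit
6 -> miss, evict 9, frames {3,1,5,6}
1 -> hit
5 -> hit
6 -> hit
5 -> hit
3 -> hit
9 -> miss, evict 1, frames {6,5,3,9}
3 -> hit
6 -> hit
3 -> hit
Page faults: 6.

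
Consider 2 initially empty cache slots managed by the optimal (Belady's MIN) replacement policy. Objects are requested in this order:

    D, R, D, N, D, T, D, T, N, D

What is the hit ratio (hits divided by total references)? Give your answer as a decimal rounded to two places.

0.50

D → fault, frames (D)
R → fault, frames (D R)
D → hit
N → fault, evict R, frames (D N)
D → hit
T → fault, evict N, frames (D T)
D → hit
T → hit
N → fault, evict T, frames (D N)
D → hit
Hits: 5 of 10 references → 5/10 = 0.5000.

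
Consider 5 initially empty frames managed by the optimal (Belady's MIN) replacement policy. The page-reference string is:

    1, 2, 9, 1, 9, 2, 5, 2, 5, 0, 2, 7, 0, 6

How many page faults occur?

7

1 → fault, frames (1)
2 → fault, frames (1 2)
9 → fault, frames (1 2 9)
1 → hit
9 → hit
2 → hit
5 → fault, frames (1 2 9 5)
2 → hit
5 → hit
0 → fault, frames (1 2 9 5 0)
2 → hit
7 → fault, evict 5, frames (1 2 9 0 7)
0 → hit
6 → fault, evict 7, frames (1 2 9 0 6)
Page faults: 7.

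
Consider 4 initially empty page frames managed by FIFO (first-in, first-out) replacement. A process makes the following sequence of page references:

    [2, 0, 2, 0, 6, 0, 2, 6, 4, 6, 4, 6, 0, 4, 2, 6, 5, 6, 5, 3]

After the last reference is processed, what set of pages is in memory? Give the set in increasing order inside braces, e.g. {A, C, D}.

2 → fault, frames (2)
0 → fault, frames (2 0)
2 → hit
0 → hit
6 → fault, frames (2 0 6)
0 → hit
2 → hit
6 → hit
4 → fault, frames (2 0 6 4)
6 → hit
4 → hit
6 → hit
0 → hit
4 → hit
2 → hit
6 → hit
5 → fault, evict 2, frames (0 6 4 5)
6 → hit
5 → hit
3 → fault, evict 0, frames (6 4 5 3)

{3, 4, 5, 6}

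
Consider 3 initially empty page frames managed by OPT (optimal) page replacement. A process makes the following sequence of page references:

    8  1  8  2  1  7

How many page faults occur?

8 -> fault, frames (8)
1 -> fault, frames (8 1)
8 -> hit
2 -> fault, frames (8 1 2)
1 -> hit
7 -> fault, evict 2, frames (8 1 7)
Page faults: 4.

4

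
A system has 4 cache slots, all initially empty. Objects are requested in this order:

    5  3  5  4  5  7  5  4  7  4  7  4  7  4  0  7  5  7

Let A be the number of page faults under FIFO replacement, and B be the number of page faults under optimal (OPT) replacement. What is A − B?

Under FIFO: F F . F . F . . . . . . . . F . F . → 6 faults.
Under OPT: F F . F . F . . . . . . . . F . . . → 5 faults.
A − B = 6 − 5 = 1.

1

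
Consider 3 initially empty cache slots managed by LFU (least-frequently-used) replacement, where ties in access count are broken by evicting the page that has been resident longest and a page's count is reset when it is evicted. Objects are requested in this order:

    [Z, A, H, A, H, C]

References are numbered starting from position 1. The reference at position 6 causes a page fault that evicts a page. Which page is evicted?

Z

pos 1: Z -> fault, frames (Z)
pos 2: A -> fault, frames (Z A)
pos 3: H -> fault, frames (Z A H)
pos 4: A -> hit
pos 5: H -> hit
pos 6: C -> fault, evict Z, frames (A H C)
At position 6, page Z is evicted.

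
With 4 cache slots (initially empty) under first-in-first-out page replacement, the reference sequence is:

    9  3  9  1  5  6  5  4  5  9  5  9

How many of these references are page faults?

7

9 -> fault, frames [9]
3 -> fault, frames [9, 3]
9 -> hit
1 -> fault, frames [9, 3, 1]
5 -> fault, frames [9, 3, 1, 5]
6 -> fault, evict 9, frames [3, 1, 5, 6]
5 -> hit
4 -> fault, evict 3, frames [1, 5, 6, 4]
5 -> hit
9 -> fault, evict 1, frames [5, 6, 4, 9]
5 -> hit
9 -> hit
Page faults: 7.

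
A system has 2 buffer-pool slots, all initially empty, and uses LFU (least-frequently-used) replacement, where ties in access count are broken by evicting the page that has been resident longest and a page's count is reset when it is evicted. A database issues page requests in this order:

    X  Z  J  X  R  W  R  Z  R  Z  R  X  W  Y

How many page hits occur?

X → fault, frames [X]
Z → fault, frames [X, Z]
J → fault, evict X, frames [Z, J]
X → fault, evict Z, frames [J, X]
R → fault, evict J, frames [X, R]
W → fault, evict X, frames [R, W]
R → hit
Z → fault, evict W, frames [R, Z]
R → hit
Z → hit
R → hit
X → fault, evict Z, frames [R, X]
W → fault, evict X, frames [R, W]
Y → fault, evict W, frames [R, Y]
Hits: 4.

4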